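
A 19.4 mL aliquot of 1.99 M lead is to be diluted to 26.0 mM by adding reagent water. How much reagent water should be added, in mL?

26.0 mM = 0.0260 M.
V₂ = C₁V₁/C₂ = 1.99 × 19.4 / 0.0260 = 1485 mL.
Diluent to add = V₂ − V₁ = 1485 − 19.4 = 1470 mL.

1470 mL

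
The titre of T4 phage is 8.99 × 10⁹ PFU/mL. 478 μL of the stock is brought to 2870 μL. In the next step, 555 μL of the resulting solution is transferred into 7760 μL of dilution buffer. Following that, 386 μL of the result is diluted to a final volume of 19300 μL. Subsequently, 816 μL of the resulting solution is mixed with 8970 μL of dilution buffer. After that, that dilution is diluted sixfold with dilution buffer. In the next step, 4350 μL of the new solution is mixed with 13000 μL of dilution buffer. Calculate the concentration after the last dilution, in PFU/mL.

Overall dilution factor = 6.004 × 14.98 × 50 × 11.99 × 6 × 3.989 = 1.29 × 10⁶.
8.99 × 10⁹ PFU/mL / 1.29 × 10⁶ = 6960 PFU/mL.

6960 PFU/mL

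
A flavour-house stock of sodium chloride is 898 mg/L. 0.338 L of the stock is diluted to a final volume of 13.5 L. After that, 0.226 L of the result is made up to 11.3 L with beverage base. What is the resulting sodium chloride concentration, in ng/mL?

Overall dilution factor = 39.94 × 50 = 1997.
898 mg/L / 1997 = 0.450 mg/L = 450 ng/mL.

450 ng/mL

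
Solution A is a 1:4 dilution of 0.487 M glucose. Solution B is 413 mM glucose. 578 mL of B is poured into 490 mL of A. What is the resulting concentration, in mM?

C_A = 0.487 M / 4 = 0.122 M.
C_B = 413 mM = 0.413 M.
C_mix = (C_A·V_A + C_B·V_B)/(V_A + V_B) = (0.122×490 + 0.413×578) / 1068 = 0.279 M = 279 mM.

279 mM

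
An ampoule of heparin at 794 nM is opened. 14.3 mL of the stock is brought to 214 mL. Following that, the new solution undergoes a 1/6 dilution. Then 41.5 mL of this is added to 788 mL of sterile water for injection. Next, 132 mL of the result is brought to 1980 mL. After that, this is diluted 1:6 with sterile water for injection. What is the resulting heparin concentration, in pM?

Overall dilution factor = 14.97 × 6 × 19.99 × 15 × 6 = 1.62 × 10⁵.
794 nM / 1.62 × 10⁵ = 4.92 × 10⁻³ nM = 4.92 pM.

4.92 pM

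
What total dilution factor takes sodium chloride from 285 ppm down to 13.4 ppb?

2.13 × 10⁴

Factor = C₀/C_target = 285 ppm / 13.4 ppb = 2.13 × 10⁴.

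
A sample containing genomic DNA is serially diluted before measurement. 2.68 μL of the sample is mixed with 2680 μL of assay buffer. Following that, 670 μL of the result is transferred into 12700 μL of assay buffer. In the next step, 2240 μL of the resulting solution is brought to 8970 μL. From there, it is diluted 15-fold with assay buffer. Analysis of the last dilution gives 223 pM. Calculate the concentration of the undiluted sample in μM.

268 μM

Overall dilution factor = 1001 × 19.96 × 4.004 × 15 = 1.20 × 10⁶.
Original = 223 pM × 1.20 × 10⁶ = 2.68 × 10⁸ pM = 268 μM.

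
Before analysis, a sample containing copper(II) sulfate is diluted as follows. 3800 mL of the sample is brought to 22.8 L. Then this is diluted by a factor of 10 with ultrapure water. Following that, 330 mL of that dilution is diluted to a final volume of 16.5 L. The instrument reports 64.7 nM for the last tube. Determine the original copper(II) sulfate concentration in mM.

Overall dilution factor = 6 × 10 × 50 = 3000.
Original = 64.7 nM × 3000 = 1.94 × 10⁵ nM = 0.194 mM.

0.194 mM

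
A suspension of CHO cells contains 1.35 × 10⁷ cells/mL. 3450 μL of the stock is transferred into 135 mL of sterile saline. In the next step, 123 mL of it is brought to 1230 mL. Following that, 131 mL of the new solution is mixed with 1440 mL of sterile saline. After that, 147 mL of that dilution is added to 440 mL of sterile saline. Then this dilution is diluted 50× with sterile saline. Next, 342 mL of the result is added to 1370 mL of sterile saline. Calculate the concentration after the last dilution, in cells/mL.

2.81 cells/mL

Overall dilution factor = 40.13 × 10 × 11.99 × 3.993 × 50 × 5.006 = 4.81 × 10⁶.
1.35 × 10⁷ cells/mL / 4.81 × 10⁶ = 2.81 cells/mL.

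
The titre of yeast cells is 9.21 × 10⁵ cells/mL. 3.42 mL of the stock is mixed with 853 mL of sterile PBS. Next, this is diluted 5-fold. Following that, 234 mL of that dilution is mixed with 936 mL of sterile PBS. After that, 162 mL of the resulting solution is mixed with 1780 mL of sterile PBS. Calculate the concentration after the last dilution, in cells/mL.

Overall dilution factor = 250.4 × 5 × 5 × 11.99 = 7.50 × 10⁴.
9.21 × 10⁵ cells/mL / 7.50 × 10⁴ = 12.3 cells/mL.

12.3 cells/mL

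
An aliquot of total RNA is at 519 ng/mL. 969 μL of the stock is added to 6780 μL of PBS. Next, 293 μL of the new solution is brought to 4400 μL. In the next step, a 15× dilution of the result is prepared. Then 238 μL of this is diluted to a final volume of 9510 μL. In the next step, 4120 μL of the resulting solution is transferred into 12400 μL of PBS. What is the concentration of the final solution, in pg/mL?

Overall dilution factor = 7.997 × 15.02 × 15 × 39.96 × 4.010 = 2.89 × 10⁵.
519 ng/mL / 2.89 × 10⁵ = 1.80 × 10⁻³ ng/mL = 1.80 pg/mL.

1.80 pg/mL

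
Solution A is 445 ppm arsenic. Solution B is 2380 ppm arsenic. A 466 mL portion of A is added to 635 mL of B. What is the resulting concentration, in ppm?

C_mix = (C_A·V_A + C_B·V_B)/(V_A + V_B) = (445×466 + 2380×635) / 1101 = 1561 ppm.

1560 ppm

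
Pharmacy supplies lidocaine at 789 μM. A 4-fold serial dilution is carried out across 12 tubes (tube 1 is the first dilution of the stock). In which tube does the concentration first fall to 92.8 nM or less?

tube 7

Tube n has concentration 789 μM / 4ⁿ.
Need 4ⁿ ≥ 789 μM / 92.8 nM = 8502, so n ≥ 6.53.
First such tube: n = 7.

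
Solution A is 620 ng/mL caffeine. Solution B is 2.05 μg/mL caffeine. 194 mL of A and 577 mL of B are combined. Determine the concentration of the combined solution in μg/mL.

1.69 μg/mL

C_B = 2.05 μg/mL = 2050 ng/mL.
C_mix = (C_A·V_A + C_B·V_B)/(V_A + V_B) = (620×194 + 2050×577) / 771.0 = 1690 ng/mL = 1.69 μg/mL.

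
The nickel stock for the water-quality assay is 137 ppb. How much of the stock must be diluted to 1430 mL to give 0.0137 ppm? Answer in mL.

143 mL

0.0137 ppm = 13.7 ppb.
V₁ = C₂V₂/C₁ = 13.7 × 1430 / 137 = 143 mL.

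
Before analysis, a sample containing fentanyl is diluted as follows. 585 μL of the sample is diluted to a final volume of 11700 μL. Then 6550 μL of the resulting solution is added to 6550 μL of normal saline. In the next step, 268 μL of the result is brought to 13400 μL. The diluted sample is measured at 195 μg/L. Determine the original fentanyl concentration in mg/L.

390 mg/L

Overall dilution factor = 20 × 2 × 50 = 2000.
Original = 195 μg/L × 2000 = 3.90 × 10⁵ μg/L = 390 mg/L.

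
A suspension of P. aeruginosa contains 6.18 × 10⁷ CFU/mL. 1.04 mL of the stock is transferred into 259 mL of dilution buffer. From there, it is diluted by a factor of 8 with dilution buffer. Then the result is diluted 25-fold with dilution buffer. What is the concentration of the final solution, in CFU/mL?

1240 CFU/mL

Overall dilution factor = 250.0 × 8 × 25 = 5.00 × 10⁴.
6.18 × 10⁷ CFU/mL / 5.00 × 10⁴ = 1240 CFU/mL.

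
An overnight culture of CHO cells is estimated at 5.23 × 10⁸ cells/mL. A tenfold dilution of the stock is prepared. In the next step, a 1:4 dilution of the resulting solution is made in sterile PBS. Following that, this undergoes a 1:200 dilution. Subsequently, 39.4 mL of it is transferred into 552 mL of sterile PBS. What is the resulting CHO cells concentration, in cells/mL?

4360 cells/mL

Overall dilution factor = 10 × 4 × 200 × 15.01 = 1.20 × 10⁵.
5.23 × 10⁸ cells/mL / 1.20 × 10⁵ = 4360 cells/mL.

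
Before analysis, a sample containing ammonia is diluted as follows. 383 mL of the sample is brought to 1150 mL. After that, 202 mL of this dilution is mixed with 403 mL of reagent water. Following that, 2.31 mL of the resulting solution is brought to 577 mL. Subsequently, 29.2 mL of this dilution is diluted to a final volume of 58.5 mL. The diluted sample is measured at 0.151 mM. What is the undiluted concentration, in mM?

Overall dilution factor = 3.003 × 2.995 × 249.8 × 2.003 = 4500.
Original = 0.151 mM × 4500 = 680 mM.

680 mM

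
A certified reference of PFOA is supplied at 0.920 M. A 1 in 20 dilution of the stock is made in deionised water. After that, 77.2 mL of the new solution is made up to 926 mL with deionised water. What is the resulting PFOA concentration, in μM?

3830 μM

Overall dilution factor = 20 × 11.99 = 240.
0.920 M / 240 = 3.83 × 10⁻³ M = 3830 μM.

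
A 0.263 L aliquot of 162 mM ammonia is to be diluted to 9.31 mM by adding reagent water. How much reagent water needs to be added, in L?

V₂ = C₁V₁/C₂ = 162 × 0.263 / 9.31 = 4.58 L.
Diluent to add = V₂ − V₁ = 4.58 − 0.263 = 4.31 L.

4.31 L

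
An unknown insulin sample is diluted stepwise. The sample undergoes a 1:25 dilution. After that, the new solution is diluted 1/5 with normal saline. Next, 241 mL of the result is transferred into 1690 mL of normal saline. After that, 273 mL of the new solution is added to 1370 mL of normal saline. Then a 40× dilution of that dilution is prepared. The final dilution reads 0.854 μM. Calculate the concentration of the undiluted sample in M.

0.206 M

Overall dilution factor = 25 × 5 × 8.012 × 6.018 × 40 = 2.41 × 10⁵.
Original = 0.854 μM × 2.41 × 10⁵ = 2.06 × 10⁵ μM = 0.206 M.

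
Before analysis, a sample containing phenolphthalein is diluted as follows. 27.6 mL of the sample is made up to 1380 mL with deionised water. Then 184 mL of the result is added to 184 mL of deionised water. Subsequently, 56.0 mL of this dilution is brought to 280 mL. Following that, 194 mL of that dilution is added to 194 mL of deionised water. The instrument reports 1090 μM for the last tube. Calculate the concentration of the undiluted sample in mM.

1090 mM

Overall dilution factor = 50 × 2 × 5 × 2 = 1000.
Original = 1090 μM × 1000 = 1.09 × 10⁶ μM = 1090 mM.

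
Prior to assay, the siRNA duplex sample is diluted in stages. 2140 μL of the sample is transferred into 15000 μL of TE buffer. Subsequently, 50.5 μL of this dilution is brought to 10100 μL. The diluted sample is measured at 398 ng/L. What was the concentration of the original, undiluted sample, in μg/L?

638 μg/L

Overall dilution factor = 8.009 × 200 = 1602.
Original = 398 ng/L × 1602 = 6.38 × 10⁵ ng/L = 638 μg/L.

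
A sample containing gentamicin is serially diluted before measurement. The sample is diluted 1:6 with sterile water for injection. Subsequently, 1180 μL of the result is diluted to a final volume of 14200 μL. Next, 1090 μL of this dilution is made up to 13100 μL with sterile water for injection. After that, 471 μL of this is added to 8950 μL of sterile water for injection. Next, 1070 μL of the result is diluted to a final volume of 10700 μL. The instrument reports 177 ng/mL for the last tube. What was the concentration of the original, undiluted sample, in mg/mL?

Overall dilution factor = 6 × 12.03 × 12.02 × 20.00 × 10 = 1.74 × 10⁵.
Original = 177 ng/mL × 1.74 × 10⁵ = 3.07 × 10⁷ ng/mL = 30.7 mg/mL.

30.7 mg/mL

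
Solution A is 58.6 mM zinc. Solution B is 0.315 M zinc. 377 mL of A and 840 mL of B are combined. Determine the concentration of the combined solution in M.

0.236 M

C_B = 0.315 M = 315 mM.
C_mix = (C_A·V_A + C_B·V_B)/(V_A + V_B) = (58.6×377 + 315×840) / 1217 = 236 mM = 0.236 M.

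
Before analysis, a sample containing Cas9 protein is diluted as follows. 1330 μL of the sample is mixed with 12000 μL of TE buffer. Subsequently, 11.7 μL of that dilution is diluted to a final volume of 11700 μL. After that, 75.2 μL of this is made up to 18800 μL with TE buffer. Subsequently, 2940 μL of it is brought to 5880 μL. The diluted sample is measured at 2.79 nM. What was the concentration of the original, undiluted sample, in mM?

14.0 mM

Overall dilution factor = 10.02 × 1000 × 250 × 2 = 5.01 × 10⁶.
Original = 2.79 nM × 5.01 × 10⁶ = 1.40 × 10⁷ nM = 14.0 mM.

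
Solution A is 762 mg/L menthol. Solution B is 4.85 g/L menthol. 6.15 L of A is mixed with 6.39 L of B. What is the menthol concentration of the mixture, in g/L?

C_B = 4.85 g/L = 4850 mg/L.
C_mix = (C_A·V_A + C_B·V_B)/(V_A + V_B) = (762×6.15 + 4850×6.39) / 12.54 = 2845 mg/L = 2.85 g/L.

2.85 g/L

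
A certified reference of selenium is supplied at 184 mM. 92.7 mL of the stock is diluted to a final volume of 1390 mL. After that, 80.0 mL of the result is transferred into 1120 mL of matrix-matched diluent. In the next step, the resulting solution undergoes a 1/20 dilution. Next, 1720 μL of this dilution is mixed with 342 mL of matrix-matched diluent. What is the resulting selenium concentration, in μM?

Overall dilution factor = 14.99 × 15 × 20 × 199.8 = 8.99 × 10⁵.
184 mM / 8.99 × 10⁵ = 2.05 × 10⁻⁴ mM = 0.205 μM.

0.205 μM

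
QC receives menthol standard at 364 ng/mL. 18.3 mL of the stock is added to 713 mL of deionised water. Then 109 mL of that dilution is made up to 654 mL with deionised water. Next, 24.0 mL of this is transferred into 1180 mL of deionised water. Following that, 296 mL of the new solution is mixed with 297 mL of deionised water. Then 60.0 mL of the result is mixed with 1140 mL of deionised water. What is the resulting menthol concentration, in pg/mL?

Overall dilution factor = 39.96 × 6 × 50.17 × 2.003 × 20 = 4.82 × 10⁵.
364 ng/mL / 4.82 × 10⁵ = 7.55 × 10⁻⁴ ng/mL = 0.755 pg/mL.

0.755 pg/mL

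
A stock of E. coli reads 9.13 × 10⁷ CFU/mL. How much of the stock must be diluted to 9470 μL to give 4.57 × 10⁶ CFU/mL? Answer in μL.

V₁ = C₂V₂/C₁ = 4.57 × 10⁶ × 9470 / 9.13 × 10⁷ = 474 μL.

474 μL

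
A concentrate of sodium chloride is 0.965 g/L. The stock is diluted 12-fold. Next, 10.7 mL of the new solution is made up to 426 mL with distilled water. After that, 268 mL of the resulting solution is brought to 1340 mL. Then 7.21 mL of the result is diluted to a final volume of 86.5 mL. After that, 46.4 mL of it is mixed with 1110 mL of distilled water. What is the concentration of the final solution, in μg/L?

Overall dilution factor = 12 × 39.81 × 5 × 12.00 × 24.92 = 7.14 × 10⁵.
0.965 g/L / 7.14 × 10⁵ = 1.35 × 10⁻⁶ g/L = 1.35 μg/L.

1.35 μg/L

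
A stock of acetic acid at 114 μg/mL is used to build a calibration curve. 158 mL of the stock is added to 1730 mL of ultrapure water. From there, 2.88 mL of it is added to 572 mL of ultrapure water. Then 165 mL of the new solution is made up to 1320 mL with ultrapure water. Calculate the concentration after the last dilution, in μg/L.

Overall dilution factor = 11.95 × 199.6 × 8 = 1.91 × 10⁴.
114 μg/mL / 1.91 × 10⁴ = 5.97 × 10⁻³ μg/mL = 5.97 μg/L.

5.97 μg/L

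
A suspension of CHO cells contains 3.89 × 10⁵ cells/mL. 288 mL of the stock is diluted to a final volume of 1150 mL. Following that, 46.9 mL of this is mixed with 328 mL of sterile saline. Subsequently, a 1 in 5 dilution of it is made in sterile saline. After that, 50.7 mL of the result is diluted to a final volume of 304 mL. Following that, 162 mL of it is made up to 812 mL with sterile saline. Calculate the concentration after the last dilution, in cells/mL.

81.1 cells/mL

Overall dilution factor = 3.993 × 7.994 × 5 × 5.996 × 5.012 = 4797.
3.89 × 10⁵ cells/mL / 4797 = 81.1 cells/mL.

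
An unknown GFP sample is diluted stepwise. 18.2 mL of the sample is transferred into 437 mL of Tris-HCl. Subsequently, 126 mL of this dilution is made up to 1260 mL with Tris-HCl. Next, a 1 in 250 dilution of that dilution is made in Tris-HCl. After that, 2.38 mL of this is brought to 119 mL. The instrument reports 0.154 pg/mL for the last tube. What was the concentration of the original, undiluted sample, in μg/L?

481 μg/L

Overall dilution factor = 25.01 × 10 × 250 × 50 = 3.13 × 10⁶.
Original = 0.154 pg/mL × 3.13 × 10⁶ = 4.81 × 10⁵ pg/mL = 481 μg/L.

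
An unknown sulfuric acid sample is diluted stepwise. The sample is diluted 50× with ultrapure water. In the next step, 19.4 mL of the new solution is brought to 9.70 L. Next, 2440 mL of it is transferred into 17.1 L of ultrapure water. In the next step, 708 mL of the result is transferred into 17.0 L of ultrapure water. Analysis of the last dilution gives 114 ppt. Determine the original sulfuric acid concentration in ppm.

571 ppm

Overall dilution factor = 50 × 500 × 8.008 × 25.01 = 5.01 × 10⁶.
Original = 114 ppt × 5.01 × 10⁶ = 5.71 × 10⁸ ppt = 571 ppm.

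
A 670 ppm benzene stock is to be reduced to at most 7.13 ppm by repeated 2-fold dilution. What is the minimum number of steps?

7

Need 2ⁿ ≥ 94.0, so n ≥ log(94.0)/log(2) = 6.55.
Minimum whole steps: n = 7.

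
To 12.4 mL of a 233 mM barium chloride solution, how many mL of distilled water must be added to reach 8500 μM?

8500 μM = 8.50 mM.
V₂ = C₁V₁/C₂ = 233 × 12.4 / 8.50 = 340 mL.
Diluent to add = V₂ − V₁ = 340 − 12.4 = 328 mL.

328 mL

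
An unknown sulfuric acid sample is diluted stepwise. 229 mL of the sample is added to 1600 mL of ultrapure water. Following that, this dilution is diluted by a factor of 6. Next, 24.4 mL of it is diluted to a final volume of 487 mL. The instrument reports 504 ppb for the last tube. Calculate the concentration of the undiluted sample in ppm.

Overall dilution factor = 7.987 × 6 × 19.96 = 956.
Original = 504 ppb × 956 = 4.82 × 10⁵ ppb = 482 ppm.

482 ppm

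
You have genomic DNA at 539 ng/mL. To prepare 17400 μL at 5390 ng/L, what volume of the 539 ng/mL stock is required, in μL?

5390 ng/L = 5.39 ng/mL.
V₁ = C₂V₂/C₁ = 5.39 × 17400 / 539 = 174 μL.

174 μL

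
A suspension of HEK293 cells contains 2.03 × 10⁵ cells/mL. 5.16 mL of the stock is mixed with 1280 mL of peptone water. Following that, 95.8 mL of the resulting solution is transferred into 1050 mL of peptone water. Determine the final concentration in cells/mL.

68.1 cells/mL

Overall dilution factor = 249.1 × 11.96 = 2979.
2.03 × 10⁵ cells/mL / 2979 = 68.1 cells/mL.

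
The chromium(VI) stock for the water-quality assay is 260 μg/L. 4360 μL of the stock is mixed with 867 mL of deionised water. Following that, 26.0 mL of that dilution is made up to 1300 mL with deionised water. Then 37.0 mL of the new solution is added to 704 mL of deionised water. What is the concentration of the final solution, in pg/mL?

Overall dilution factor = 199.9 × 50 × 20.03 = 2.00 × 10⁵.
260 μg/L / 2.00 × 10⁵ = 1.30 × 10⁻³ μg/L = 1.30 pg/mL.

1.30 pg/mL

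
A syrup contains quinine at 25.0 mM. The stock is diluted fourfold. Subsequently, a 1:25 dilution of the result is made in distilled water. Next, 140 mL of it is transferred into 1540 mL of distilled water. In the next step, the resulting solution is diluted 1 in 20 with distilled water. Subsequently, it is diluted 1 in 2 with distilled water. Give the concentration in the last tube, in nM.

Overall dilution factor = 4 × 25 × 12 × 20 × 2 = 4.80 × 10⁴.
25.0 mM / 4.80 × 10⁴ = 5.21 × 10⁻⁴ mM = 521 nM.

521 nM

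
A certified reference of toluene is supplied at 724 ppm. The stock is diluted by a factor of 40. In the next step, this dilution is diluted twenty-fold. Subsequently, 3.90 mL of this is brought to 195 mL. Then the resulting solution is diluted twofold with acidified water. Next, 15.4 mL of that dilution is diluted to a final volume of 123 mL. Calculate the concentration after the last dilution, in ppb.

Overall dilution factor = 40 × 20 × 50 × 2 × 7.987 = 6.39 × 10⁵.
724 ppm / 6.39 × 10⁵ = 1.13 × 10⁻³ ppm = 1.13 ppb.

1.13 ppb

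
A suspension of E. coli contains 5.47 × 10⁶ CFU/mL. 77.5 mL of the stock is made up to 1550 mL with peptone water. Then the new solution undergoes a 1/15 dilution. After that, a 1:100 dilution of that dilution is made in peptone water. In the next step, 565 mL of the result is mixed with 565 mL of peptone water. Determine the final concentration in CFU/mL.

Overall dilution factor = 20 × 15 × 100 × 2 = 6.00 × 10⁴.
5.47 × 10⁶ CFU/mL / 6.00 × 10⁴ = 91.2 CFU/mL.

91.2 CFU/mL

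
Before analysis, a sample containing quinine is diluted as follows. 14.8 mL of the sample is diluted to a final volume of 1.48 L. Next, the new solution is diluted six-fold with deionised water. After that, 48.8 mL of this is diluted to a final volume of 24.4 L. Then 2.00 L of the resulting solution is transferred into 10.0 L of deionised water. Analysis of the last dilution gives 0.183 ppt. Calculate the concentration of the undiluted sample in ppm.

0.329 ppm

Overall dilution factor = 100 × 6 × 500 × 6 = 1.80 × 10⁶.
Original = 0.183 ppt × 1.80 × 10⁶ = 3.29 × 10⁵ ppt = 0.329 ppm.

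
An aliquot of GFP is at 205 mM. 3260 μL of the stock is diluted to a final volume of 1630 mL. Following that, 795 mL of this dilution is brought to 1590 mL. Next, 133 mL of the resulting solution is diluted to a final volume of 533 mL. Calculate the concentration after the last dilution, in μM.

Overall dilution factor = 500 × 2 × 4.008 = 4008.
205 mM / 4008 = 0.0512 mM = 51.2 μM.

51.2 μM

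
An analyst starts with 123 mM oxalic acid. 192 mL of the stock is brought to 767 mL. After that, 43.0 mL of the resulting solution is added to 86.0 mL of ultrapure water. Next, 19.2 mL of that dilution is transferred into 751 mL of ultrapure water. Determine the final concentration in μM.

Overall dilution factor = 3.995 × 3 × 40.11 = 481.
123 mM / 481 = 0.256 mM = 256 μM.

256 μM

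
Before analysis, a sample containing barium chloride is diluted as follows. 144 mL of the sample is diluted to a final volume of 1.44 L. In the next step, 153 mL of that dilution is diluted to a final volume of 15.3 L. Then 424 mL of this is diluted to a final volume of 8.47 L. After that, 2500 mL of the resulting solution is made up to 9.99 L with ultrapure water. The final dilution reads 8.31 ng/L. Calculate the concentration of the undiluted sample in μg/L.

663 μg/L

Overall dilution factor = 10 × 100 × 19.98 × 3.996 = 7.98 × 10⁴.
Original = 8.31 ng/L × 7.98 × 10⁴ = 6.63 × 10⁵ ng/L = 663 μg/L.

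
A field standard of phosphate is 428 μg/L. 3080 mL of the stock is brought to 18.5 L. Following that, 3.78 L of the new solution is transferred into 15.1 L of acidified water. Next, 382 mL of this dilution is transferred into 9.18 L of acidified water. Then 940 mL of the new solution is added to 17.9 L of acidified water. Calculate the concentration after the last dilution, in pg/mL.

28.4 pg/mL

Overall dilution factor = 6.006 × 4.995 × 25.03 × 20.04 = 1.51 × 10⁴.
428 μg/L / 1.51 × 10⁴ = 0.0284 μg/L = 28.4 pg/mL.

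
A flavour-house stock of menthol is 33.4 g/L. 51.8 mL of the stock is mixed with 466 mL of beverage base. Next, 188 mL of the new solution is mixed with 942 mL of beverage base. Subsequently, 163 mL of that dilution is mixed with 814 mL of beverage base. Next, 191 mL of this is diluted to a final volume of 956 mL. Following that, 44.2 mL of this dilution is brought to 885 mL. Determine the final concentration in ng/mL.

Overall dilution factor = 9.996 × 6.011 × 5.994 × 5.005 × 20.02 = 3.61 × 10⁴.
33.4 g/L / 3.61 × 10⁴ = 9.25 × 10⁻⁴ g/L = 925 ng/mL.

925 ng/mL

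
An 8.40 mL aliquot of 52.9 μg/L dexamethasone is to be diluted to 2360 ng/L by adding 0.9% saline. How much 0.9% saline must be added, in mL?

180 mL

2360 ng/L = 2.36 μg/L.
V₂ = C₁V₁/C₂ = 52.9 × 8.40 / 2.36 = 188 mL.
Diluent to add = V₂ − V₁ = 188 − 8.40 = 180 mL.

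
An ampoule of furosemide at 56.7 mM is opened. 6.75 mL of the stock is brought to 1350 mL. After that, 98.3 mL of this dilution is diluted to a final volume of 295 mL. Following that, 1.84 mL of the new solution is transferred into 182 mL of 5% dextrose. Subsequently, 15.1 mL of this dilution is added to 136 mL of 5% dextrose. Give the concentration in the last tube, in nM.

94.5 nM

Overall dilution factor = 200 × 3.001 × 99.91 × 10.01 = 6.00 × 10⁵.
56.7 mM / 6.00 × 10⁵ = 9.45 × 10⁻⁵ mM = 94.5 nM.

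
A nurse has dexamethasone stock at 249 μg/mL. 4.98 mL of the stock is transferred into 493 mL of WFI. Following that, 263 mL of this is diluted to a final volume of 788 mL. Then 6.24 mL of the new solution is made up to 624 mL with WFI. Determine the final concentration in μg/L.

8.31 μg/L

Overall dilution factor = 100.00 × 2.996 × 100 = 3.00 × 10⁴.
249 μg/mL / 3.00 × 10⁴ = 8.31 × 10⁻³ μg/mL = 8.31 μg/L.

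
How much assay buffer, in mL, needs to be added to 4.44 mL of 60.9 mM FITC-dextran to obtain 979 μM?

272 mL

979 μM = 0.979 mM.
V₂ = C₁V₁/C₂ = 60.9 × 4.44 / 0.979 = 276 mL.
Diluent to add = V₂ − V₁ = 276 − 4.44 = 272 mL.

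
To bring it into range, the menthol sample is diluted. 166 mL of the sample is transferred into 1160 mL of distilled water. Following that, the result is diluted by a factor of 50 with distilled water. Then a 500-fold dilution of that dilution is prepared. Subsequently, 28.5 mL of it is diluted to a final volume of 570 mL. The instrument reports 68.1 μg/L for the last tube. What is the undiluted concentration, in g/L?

272 g/L

Overall dilution factor = 7.988 × 50 × 500 × 20 = 3.99 × 10⁶.
Original = 68.1 μg/L × 3.99 × 10⁶ = 2.72 × 10⁸ μg/L = 272 g/L.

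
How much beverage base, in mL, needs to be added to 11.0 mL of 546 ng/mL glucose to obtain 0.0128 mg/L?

0.0128 mg/L = 12.8 ng/mL.
V₂ = C₁V₁/C₂ = 546 × 11.0 / 12.8 = 469 mL.
Diluent to add = V₂ − V₁ = 469 − 11.0 = 458 mL.

458 mL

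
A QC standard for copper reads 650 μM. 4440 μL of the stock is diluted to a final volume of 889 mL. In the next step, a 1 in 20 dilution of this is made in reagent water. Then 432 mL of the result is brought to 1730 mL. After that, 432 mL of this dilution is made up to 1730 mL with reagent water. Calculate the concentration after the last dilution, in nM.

Overall dilution factor = 200.2 × 20 × 4.005 × 4.005 = 6.42 × 10⁴.
650 μM / 6.42 × 10⁴ = 0.0101 μM = 10.1 nM.

10.1 nM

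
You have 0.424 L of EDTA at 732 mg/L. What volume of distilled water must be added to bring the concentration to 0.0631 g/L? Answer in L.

4.49 L

0.0631 g/L = 63.1 mg/L.
V₂ = C₁V₁/C₂ = 732 × 0.424 / 63.1 = 4.92 L.
Diluent to add = V₂ − V₁ = 4.92 − 0.424 = 4.49 L.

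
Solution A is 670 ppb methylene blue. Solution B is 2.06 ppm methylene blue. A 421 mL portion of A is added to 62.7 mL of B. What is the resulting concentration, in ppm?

0.850 ppm

C_B = 2.06 ppm = 2060 ppb.
C_mix = (C_A·V_A + C_B·V_B)/(V_A + V_B) = (670×421 + 2060×62.7) / 483.7 = 850 ppb = 0.850 ppm.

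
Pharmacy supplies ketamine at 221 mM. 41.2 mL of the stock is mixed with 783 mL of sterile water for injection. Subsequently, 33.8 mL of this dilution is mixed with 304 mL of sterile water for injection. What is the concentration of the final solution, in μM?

1110 μM

Overall dilution factor = 20.00 × 9.994 = 200.
221 mM / 200 = 1.11 mM = 1110 μM.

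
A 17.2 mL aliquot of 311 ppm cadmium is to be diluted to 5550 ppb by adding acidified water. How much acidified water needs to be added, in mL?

947 mL

5550 ppb = 5.55 ppm.
V₂ = C₁V₁/C₂ = 311 × 17.2 / 5.55 = 964 mL.
Diluent to add = V₂ − V₁ = 964 − 17.2 = 947 mL.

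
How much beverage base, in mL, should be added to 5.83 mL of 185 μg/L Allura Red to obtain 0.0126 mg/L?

79.8 mL

0.0126 mg/L = 12.6 μg/L.
V₂ = C₁V₁/C₂ = 185 × 5.83 / 12.6 = 85.6 mL.
Diluent to add = V₂ − V₁ = 85.6 − 5.83 = 79.8 mL.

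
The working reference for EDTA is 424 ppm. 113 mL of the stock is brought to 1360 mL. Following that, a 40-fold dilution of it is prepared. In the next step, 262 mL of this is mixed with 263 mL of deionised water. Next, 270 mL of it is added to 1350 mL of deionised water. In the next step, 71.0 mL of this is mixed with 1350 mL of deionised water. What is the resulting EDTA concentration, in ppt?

3660 ppt

Overall dilution factor = 12.04 × 40 × 2.004 × 6 × 20.01 = 1.16 × 10⁵.
424 ppm / 1.16 × 10⁵ = 3.66 × 10⁻³ ppm = 3660 ppt.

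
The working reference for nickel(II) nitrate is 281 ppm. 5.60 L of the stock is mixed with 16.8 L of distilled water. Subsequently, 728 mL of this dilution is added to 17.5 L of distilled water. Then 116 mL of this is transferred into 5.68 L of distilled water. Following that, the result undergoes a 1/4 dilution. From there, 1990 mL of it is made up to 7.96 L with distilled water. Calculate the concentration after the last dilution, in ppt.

3510 ppt

Overall dilution factor = 4 × 25.04 × 49.97 × 4 × 4 = 8.01 × 10⁴.
281 ppm / 8.01 × 10⁴ = 3.51 × 10⁻³ ppm = 3510 ppt.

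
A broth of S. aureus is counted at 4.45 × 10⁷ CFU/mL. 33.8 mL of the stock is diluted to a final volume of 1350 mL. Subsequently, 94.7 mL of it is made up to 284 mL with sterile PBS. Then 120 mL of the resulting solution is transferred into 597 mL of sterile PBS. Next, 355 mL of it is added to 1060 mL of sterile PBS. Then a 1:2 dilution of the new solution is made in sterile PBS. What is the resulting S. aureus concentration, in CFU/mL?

Overall dilution factor = 39.94 × 2.999 × 5.975 × 3.986 × 2 = 5705.
4.45 × 10⁷ CFU/mL / 5705 = 7800 CFU/mL.

7800 CFU/mL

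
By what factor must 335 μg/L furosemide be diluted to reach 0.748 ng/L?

4.48 × 10⁵

Factor = C₀/C_target = 335 μg/L / 0.748 ng/L = 4.48 × 10⁵.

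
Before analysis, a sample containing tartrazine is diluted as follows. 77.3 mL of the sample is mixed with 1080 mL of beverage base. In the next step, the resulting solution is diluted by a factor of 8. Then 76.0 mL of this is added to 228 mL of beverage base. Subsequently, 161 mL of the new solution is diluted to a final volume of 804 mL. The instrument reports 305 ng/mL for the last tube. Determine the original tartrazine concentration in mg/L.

Overall dilution factor = 14.97 × 8 × 4 × 4.994 = 2392.
Original = 305 ng/mL × 2392 = 7.30 × 10⁵ ng/mL = 730 mg/L.

730 mg/L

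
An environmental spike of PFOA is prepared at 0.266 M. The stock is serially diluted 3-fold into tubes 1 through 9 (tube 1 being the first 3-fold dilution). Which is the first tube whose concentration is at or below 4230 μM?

Tube n has concentration 0.266 M / 3ⁿ.
Need 3ⁿ ≥ 0.266 M / 4230 μM = 62.9, so n ≥ 3.77.
First such tube: n = 4.

tube 4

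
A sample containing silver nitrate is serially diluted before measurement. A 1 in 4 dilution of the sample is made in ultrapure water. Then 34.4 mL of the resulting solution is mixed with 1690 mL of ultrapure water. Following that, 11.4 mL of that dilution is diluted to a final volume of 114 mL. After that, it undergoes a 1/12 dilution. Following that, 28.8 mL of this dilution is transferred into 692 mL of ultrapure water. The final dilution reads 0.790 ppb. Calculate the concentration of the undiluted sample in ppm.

476 ppm

Overall dilution factor = 4 × 50.13 × 10 × 12 × 25.03 = 6.02 × 10⁵.
Original = 0.790 ppb × 6.02 × 10⁵ = 4.76 × 10⁵ ppb = 476 ppm.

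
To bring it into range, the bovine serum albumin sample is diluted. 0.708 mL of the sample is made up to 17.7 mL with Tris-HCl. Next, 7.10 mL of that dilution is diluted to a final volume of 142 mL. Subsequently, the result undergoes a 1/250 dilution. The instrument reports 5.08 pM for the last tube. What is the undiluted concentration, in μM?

0.635 μM

Overall dilution factor = 25 × 20 × 250 = 1.25 × 10⁵.
Original = 5.08 pM × 1.25 × 10⁵ = 6.35 × 10⁵ pM = 0.635 μM.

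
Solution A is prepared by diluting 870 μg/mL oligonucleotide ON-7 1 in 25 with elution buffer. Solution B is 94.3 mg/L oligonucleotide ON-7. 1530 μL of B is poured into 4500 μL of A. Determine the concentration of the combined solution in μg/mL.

C_A = 870 μg/mL / 25 = 34.8 μg/mL.
C_B = 94.3 mg/L = 94.3 μg/mL.
C_mix = (C_A·V_A + C_B·V_B)/(V_A + V_B) = (34.8×4500 + 94.3×1530) / 6030 = 49.9 μg/mL.

49.9 μg/mL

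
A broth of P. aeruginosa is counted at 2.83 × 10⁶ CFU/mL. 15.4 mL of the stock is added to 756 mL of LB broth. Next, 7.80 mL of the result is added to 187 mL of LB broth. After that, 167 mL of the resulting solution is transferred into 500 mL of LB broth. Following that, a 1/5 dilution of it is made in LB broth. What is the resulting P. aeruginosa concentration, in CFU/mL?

Overall dilution factor = 50.09 × 24.97 × 3.994 × 5 = 2.50 × 10⁴.
2.83 × 10⁶ CFU/mL / 2.50 × 10⁴ = 113 CFU/mL.

113 CFU/mL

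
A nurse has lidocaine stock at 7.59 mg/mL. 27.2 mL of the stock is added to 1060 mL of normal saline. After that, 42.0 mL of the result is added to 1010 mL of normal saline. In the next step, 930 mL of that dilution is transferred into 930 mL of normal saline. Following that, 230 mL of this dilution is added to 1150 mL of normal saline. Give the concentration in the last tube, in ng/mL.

Overall dilution factor = 39.97 × 25.05 × 2 × 6 = 1.20 × 10⁴.
7.59 mg/mL / 1.20 × 10⁴ = 6.32 × 10⁻⁴ mg/mL = 632 ng/mL.

632 ng/mL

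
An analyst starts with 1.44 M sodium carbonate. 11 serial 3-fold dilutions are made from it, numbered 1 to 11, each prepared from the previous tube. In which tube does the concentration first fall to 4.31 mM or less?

Tube n has concentration 1.44 M / 3ⁿ.
Need 3ⁿ ≥ 1.44 M / 4.31 mM = 334, so n ≥ 5.29.
First such tube: n = 6.

tube 6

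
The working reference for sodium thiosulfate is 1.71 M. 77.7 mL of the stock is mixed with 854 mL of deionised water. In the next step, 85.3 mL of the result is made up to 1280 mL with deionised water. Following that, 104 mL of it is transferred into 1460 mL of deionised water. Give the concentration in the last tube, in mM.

Overall dilution factor = 11.99 × 15.01 × 15.04 = 2706.
1.71 M / 2706 = 6.32 × 10⁻⁴ M = 0.632 mM.

0.632 mM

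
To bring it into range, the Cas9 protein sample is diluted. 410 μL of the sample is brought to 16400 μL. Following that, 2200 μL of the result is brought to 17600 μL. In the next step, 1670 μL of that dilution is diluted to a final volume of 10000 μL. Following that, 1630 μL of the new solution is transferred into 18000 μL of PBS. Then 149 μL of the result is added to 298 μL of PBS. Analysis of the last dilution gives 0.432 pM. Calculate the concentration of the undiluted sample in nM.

Overall dilution factor = 40 × 8 × 5.988 × 12.04 × 3 = 6.92 × 10⁴.
Original = 0.432 pM × 6.92 × 10⁴ = 2.99 × 10⁴ pM = 29.9 nM.

29.9 nM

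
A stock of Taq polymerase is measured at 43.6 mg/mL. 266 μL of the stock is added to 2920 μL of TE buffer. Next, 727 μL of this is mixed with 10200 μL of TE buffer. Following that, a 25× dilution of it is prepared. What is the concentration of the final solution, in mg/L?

Overall dilution factor = 11.98 × 15.03 × 25 = 4501.
43.6 mg/mL / 4501 = 9.69 × 10⁻³ mg/mL = 9.69 mg/L.

9.69 mg/L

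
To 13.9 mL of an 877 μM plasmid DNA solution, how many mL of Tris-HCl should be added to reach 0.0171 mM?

699 mL

0.0171 mM = 17.1 μM.
V₂ = C₁V₁/C₂ = 877 × 13.9 / 17.1 = 713 mL.
Diluent to add = V₂ − V₁ = 713 − 13.9 = 699 mL.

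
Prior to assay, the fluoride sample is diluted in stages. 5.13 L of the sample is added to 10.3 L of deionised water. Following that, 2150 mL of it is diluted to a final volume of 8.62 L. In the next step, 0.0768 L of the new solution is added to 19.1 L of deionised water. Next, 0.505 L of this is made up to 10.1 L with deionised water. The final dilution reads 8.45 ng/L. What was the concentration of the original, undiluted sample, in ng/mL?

Overall dilution factor = 3.008 × 4.009 × 249.7 × 20 = 6.02 × 10⁴.
Original = 8.45 ng/L × 6.02 × 10⁴ = 5.09 × 10⁵ ng/L = 509 ng/mL.

509 ng/mL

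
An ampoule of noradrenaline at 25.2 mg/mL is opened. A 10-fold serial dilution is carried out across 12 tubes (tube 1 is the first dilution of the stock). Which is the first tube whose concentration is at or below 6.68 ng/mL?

Tube n has concentration 25.2 mg/mL / 10ⁿ.
Need 10ⁿ ≥ 25.2 mg/mL / 6.68 ng/mL = 3.77 × 10⁶, so n ≥ 6.58.
First such tube: n = 7.

tube 7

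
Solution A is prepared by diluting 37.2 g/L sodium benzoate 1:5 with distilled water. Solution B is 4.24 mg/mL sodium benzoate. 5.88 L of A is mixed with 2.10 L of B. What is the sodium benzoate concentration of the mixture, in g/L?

C_A = 37.2 g/L / 5 = 7.44 g/L.
C_B = 4.24 mg/mL = 4.24 g/L.
C_mix = (C_A·V_A + C_B·V_B)/(V_A + V_B) = (7.44×5.88 + 4.24×2.10) / 7.980 = 6.60 g/L.

6.60 g/L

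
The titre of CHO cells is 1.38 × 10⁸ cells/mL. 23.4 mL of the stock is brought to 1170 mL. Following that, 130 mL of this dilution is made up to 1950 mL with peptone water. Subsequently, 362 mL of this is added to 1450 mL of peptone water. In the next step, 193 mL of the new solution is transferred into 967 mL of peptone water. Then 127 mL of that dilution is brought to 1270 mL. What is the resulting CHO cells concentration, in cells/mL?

Overall dilution factor = 50 × 15 × 5.006 × 6.010 × 10 = 2.26 × 10⁵.
1.38 × 10⁸ cells/mL / 2.26 × 10⁵ = 612 cells/mL.

612 cells/mL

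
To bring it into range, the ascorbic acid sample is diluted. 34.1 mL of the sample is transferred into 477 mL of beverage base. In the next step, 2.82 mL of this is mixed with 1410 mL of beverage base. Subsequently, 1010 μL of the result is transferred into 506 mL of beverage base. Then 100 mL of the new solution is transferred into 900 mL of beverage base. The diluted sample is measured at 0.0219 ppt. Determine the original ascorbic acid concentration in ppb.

826 ppb

Overall dilution factor = 14.99 × 501 × 502.0 × 10 = 3.77 × 10⁷.
Original = 0.0219 ppt × 3.77 × 10⁷ = 8.26 × 10⁵ ppt = 826 ppb.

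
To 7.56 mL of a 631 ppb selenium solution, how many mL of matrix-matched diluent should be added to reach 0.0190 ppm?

244 mL

0.0190 ppm = 19.0 ppb.
V₂ = C₁V₁/C₂ = 631 × 7.56 / 19.0 = 251 mL.
Diluent to add = V₂ − V₁ = 251 − 7.56 = 244 mL.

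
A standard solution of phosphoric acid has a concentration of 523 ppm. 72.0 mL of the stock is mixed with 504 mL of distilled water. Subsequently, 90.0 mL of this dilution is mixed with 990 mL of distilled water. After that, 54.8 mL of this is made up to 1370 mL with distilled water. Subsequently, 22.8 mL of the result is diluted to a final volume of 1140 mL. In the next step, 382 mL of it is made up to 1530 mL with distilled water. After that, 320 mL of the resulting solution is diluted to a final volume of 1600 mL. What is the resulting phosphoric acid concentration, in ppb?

Overall dilution factor = 8 × 12 × 25 × 50 × 4.005 × 5 = 2.40 × 10⁶.
523 ppm / 2.40 × 10⁶ = 2.18 × 10⁻⁴ ppm = 0.218 ppb.

0.218 ppb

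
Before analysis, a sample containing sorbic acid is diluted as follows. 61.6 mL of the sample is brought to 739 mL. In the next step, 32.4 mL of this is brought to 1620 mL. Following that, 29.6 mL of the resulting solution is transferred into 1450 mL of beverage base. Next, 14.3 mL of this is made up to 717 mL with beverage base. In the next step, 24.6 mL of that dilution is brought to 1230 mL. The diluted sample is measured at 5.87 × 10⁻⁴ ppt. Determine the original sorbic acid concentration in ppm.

0.0441 ppm

Overall dilution factor = 12.00 × 50 × 49.99 × 50.14 × 50 = 7.52 × 10⁷.
Original = 5.87 × 10⁻⁴ ppt × 7.52 × 10⁷ = 4.41 × 10⁴ ppt = 0.0441 ppm.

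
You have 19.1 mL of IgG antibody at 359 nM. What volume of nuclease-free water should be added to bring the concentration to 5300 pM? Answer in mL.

5300 pM = 5.30 nM.
V₂ = C₁V₁/C₂ = 359 × 19.1 / 5.30 = 1294 mL.
Diluent to add = V₂ − V₁ = 1294 − 19.1 = 1270 mL.

1270 mL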